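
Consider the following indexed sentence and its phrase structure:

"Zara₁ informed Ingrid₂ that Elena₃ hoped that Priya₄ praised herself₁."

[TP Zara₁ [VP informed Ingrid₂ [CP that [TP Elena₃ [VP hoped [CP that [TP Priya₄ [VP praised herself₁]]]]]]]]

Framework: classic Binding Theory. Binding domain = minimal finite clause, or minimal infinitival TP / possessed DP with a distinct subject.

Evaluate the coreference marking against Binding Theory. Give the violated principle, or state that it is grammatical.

The two coindexed NPs are *Zara₁* and *herself₁*.
*herself₁* is an anaphor. Principle A requires it to be bound within its binding domain — the embedded TP, whose subject is Priya₄.
Within that domain it is c-commanded by *Priya₄*, which does not share its index.
*Zara₁* does c-command the anaphor, but from outside its binding domain.
The anaphor is unbound in its domain → Principle A violation.

Principle A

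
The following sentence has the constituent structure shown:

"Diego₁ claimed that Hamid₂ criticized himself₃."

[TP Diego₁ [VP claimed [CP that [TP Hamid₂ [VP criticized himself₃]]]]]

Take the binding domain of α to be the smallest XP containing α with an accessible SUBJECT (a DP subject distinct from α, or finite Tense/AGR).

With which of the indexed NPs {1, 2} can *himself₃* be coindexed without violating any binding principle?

*himself* is an anaphor, so Principle A applies: it must be bound in its binding domain.
Binding domain of *himself₃*: the embedded TP, whose subject is Hamid₂.
*Diego₁* c-commands the anaphor but is outside its binding domain → cannot satisfy Principle A.
*Hamid₂* c-commands the anaphor within its binding domain → licit binder.

{2}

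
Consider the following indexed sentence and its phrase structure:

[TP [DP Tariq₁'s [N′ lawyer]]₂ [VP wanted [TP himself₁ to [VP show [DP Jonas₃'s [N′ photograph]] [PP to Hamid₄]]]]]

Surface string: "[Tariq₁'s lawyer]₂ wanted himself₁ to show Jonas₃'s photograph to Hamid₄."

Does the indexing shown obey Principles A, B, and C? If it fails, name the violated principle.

The two coindexed NPs are *Tariq₁* and *himself₁*.
*himself₁* is an anaphor. Principle A requires it to be bound within its binding domain — the matrix TP, whose subject is [Tariq₁'s lawyer]₂.
Within that domain it is c-commanded by *[Tariq₁'s lawyer]₂*, which does not share its index.
*Tariq₁* does not c-command the anaphor at all.
The anaphor is unbound in its domain → Principle A violation.

Principle A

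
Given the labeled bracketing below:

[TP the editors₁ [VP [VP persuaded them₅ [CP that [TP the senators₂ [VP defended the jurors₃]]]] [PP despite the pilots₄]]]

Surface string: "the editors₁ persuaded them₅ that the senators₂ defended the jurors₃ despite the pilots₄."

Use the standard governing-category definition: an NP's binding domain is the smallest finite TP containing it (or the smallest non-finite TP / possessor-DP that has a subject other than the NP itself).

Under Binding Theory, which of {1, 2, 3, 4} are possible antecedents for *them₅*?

{4}

*them* is a pronoun, so Principle B applies: it must be free in its binding domain.
Binding domain of *them₅*: the matrix TP, whose subject is the editors₁.
*the editors₁* c-commands the pronoun within its binding domain → coindexation would violate Principle B.
*the senators₂*: the pronoun c-commands this R-expression → coindexation would violate Principle C on *the senators₂*.
*the jurors₃*: the pronoun c-commands this R-expression → coindexation would violate Principle C on *the jurors₃*.
*the pilots₄* and the pronoun do not c-command one another → neither Principle B nor Principle C is at stake; coindexation permitted.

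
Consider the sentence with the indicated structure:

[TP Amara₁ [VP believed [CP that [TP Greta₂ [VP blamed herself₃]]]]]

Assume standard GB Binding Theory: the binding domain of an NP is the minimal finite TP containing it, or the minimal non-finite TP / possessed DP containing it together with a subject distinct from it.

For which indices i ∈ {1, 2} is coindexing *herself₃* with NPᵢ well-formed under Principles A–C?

*herself* is an anaphor, so Principle A applies: it must be bound in its binding domain.
Binding domain of *herself₃*: the embedded TP, whose subject is Greta₂.
*Amara₁* c-commands the anaphor but is outside its binding domain → cannot satisfy Principle A.
*Greta₂* c-commands the anaphor within its binding domain → licit binder.

{2}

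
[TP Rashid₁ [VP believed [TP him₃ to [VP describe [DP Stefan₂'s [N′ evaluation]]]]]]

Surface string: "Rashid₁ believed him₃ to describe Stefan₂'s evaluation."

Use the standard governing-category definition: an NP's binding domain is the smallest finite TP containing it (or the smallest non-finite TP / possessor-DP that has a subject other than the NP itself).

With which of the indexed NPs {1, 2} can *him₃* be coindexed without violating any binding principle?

*him* is a pronoun, so Principle B applies: it must be free in its binding domain.
Binding domain of *him₃*: the matrix TP, whose subject is Rashid₁.
*Rashid₁* c-commands the pronoun within its binding domain → coindexation would violate Principle B.
*Stefan₂*: the pronoun c-commands this R-expression → coindexation would violate Principle C on *Stefan₂*.

none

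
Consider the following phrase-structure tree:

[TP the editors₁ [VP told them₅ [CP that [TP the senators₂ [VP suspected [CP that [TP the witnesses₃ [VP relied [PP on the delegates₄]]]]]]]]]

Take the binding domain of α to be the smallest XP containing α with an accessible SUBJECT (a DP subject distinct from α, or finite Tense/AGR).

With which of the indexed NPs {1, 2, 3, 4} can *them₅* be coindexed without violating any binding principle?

*them* is a pronoun, so Principle B applies: it must be free in its binding domain.
Binding domain of *them₅*: the matrix TP, whose subject is the editors₁.
*the editors₁* c-commands the pronoun within its binding domain → coindexation would violate Principle B.
*the senators₂*: the pronoun c-commands this R-expression → coindexation would violate Principle C on *the senators₂*.
*the witnesses₃*: the pronoun c-commands this R-expression → coindexation would violate Principle C on *the witnesses₃*.
*the delegates₄*: the pronoun c-commands this R-expression → coindexation would violate Principle C on *the delegates₄*.

none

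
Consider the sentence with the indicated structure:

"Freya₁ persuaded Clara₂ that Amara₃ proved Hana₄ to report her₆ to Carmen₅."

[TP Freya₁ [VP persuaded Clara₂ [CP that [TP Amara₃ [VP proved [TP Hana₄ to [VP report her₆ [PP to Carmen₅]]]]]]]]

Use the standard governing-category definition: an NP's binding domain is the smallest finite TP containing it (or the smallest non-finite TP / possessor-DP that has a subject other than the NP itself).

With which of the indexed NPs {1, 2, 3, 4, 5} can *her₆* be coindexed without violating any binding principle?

*her* is a pronoun, so Principle B applies: it must be free in its binding domain.
Binding domain of *her₆*: the embedded TP, whose subject is Hana₄.
*Freya₁* c-commands the pronoun but from outside its binding domain, and is not c-commanded by it → coindexation permitted.
*Clara₂* c-commands the pronoun but from outside its binding domain, and is not c-commanded by it → coindexation permitted.
*Amara₃* c-commands the pronoun but from outside its binding domain, and is not c-commanded by it → coindexation permitted.
*Hana₄* c-commands the pronoun within its binding domain → coindexation would violate Principle B.
*Carmen₅*: the pronoun c-commands this R-expression → coindexation would violate Principle C on *Carmen₅*.

{1, 2, 3}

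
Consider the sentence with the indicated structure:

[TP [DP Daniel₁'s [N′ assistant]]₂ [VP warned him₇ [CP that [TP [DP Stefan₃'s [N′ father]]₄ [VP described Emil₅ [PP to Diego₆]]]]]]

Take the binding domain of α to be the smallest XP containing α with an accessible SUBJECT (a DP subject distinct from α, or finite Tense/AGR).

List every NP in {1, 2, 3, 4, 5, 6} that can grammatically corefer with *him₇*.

{1}

*him* is a pronoun, so Principle B applies: it must be free in its binding domain.
Binding domain of *him₇*: the matrix TP, whose subject is [Daniel₁'s assistant]₂.
*Daniel₁* and the pronoun do not c-command one another → neither Principle B nor Principle C is at stake; coindexation permitted.
*[Daniel₁'s assistant]₂* c-commands the pronoun within its binding domain → coindexation would violate Principle B.
*Stefan₃*: the pronoun c-commands this R-expression → coindexation would violate Principle C on *Stefan₃*.
*[Stefan₃'s father]₄*: the pronoun c-commands this R-expression → coindexation would violate Principle C on *[Stefan₃'s father]₄*.
*Emil₅*: the pronoun c-commands this R-expression → coindexation would violate Principle C on *Emil₅*.
*Diego₆*: the pronoun c-commands this R-expression → coindexation would violate Principle C on *Diego₆*.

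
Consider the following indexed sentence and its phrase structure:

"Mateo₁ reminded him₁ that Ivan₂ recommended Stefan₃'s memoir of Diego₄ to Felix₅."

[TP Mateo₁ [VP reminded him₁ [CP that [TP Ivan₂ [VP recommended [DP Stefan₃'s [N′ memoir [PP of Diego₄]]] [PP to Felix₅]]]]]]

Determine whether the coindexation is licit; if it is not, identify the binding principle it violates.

The two coindexed NPs are *Mateo₁* and *him₁*.
*him₁* is a pronoun. Its binding domain is the matrix TP, whose subject is Mateo₁.
*Mateo₁* c-commands it within that domain and carries the same index.
The pronoun is locally bound → Principle B violation.

Principle B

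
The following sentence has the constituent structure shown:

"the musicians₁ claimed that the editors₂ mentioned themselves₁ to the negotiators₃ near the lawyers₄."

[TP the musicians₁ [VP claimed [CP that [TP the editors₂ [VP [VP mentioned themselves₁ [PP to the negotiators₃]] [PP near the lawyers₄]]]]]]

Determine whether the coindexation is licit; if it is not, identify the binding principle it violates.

Principle A

The two coindexed NPs are *the musicians₁* and *themselves₁*.
*themselves₁* is an anaphor. Principle A requires it to be bound within its binding domain — the embedded TP, whose subject is the editors₂.
Within that domain it is c-commanded by *the editors₂*, which does not share its index.
*the musicians₁* does c-command the anaphor, but from outside its binding domain.
The anaphor is unbound in its domain → Principle A violation.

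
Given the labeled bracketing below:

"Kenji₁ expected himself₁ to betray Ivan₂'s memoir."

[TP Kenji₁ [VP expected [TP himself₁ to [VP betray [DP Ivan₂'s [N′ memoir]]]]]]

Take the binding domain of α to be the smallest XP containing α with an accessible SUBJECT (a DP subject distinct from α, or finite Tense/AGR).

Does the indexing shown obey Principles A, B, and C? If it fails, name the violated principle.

The two coindexed NPs are *Kenji₁* and *himself₁*.
*himself₁* is an anaphor; its binding domain is the matrix TP, whose subject is Kenji₁. *Kenji₁* c-commands it within that domain and shares its index, so Principle A is satisfied.
*Kenji₁* is an R-expression; *himself₁* does not c-command it, and no other NP shares its index, so Principle C is satisfied.
All principles are respected.

grammatical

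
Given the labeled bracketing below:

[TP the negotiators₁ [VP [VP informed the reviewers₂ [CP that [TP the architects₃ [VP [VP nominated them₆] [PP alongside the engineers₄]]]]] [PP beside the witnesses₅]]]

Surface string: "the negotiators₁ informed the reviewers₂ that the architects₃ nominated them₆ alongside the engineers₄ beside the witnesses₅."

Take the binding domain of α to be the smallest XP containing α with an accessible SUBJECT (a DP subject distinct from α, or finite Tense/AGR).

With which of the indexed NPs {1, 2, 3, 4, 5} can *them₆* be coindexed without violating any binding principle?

{1, 2, 4, 5}

*them* is a pronoun, so Principle B applies: it must be free in its binding domain.
Binding domain of *them₆*: the embedded TP, whose subject is the architects₃.
*the negotiators₁* c-commands the pronoun but from outside its binding domain, and is not c-commanded by it → coindexation permitted.
*the reviewers₂* c-commands the pronoun but from outside its binding domain, and is not c-commanded by it → coindexation permitted.
*the architects₃* c-commands the pronoun within its binding domain → coindexation would violate Principle B.
*the engineers₄* and the pronoun do not c-command one another → neither Principle B nor Principle C is at stake; coindexation permitted.
*the witnesses₅* and the pronoun do not c-command one another → neither Principle B nor Principle C is at stake; coindexation permitted.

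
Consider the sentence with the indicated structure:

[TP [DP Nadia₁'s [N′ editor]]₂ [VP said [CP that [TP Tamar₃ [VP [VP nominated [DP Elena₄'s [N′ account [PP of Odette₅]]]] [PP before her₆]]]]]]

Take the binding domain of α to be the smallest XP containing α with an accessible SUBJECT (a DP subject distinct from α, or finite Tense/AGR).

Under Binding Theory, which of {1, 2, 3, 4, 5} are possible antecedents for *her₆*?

*her* is a pronoun, so Principle B applies: it must be free in its binding domain.
Binding domain of *her₆*: the embedded TP, whose subject is Tamar₃.
*Nadia₁* and the pronoun do not c-command one another → neither Principle B nor Principle C is at stake; coindexation permitted.
*[Nadia₁'s editor]₂* c-commands the pronoun but from outside its binding domain, and is not c-commanded by it → coindexation permitted.
*Tamar₃* c-commands the pronoun within its binding domain → coindexation would violate Principle B.
*Elena₄* and the pronoun do not c-command one another → neither Principle B nor Principle C is at stake; coindexation permitted.
*Odette₅* and the pronoun do not c-command one another → neither Principle B nor Principle C is at stake; coindexation permitted.

{1, 2, 4, 5}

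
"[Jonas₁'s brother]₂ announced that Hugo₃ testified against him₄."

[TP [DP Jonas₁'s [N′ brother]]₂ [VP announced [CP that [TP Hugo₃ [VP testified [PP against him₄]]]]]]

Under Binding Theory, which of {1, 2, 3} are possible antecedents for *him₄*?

{1, 2}

*him* is a pronoun, so Principle B applies: it must be free in its binding domain.
Binding domain of *him₄*: the embedded TP, whose subject is Hugo₃.
*Jonas₁* and the pronoun do not c-command one another → neither Principle B nor Principle C is at stake; coindexation permitted.
*[Jonas₁'s brother]₂* c-commands the pronoun but from outside its binding domain, and is not c-commanded by it → coindexation permitted.
*Hugo₃* c-commands the pronoun within its binding domain → coindexation would violate Principle B.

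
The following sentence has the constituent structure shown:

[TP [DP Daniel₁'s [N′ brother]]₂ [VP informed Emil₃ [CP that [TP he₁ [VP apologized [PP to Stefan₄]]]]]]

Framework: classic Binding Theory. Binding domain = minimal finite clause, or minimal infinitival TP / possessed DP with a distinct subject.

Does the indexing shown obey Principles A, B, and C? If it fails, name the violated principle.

The two coindexed NPs are *Daniel₁* and *he₁*.
*he₁* is a pronoun; nothing c-commands it within its binding domain (the embedded TP.), so Principle B holds trivially.
*Daniel₁* is an R-expression; *he₁* does not c-command it, and no other NP shares its index, so Principle C is satisfied.
All principles are respected.

grammatical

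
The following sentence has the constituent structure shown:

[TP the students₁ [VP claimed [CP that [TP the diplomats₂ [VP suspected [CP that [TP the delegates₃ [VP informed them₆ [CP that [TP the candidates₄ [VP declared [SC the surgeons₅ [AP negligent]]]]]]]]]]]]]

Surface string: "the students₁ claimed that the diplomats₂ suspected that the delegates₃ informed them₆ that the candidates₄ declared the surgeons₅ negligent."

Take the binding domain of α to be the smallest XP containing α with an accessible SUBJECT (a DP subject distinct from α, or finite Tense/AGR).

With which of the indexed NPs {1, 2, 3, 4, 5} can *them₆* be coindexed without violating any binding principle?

*them* is a pronoun, so Principle B applies: it must be free in its binding domain.
Binding domain of *them₆*: the embedded TP, whose subject is the delegates₃.
*the students₁* c-commands the pronoun but from outside its binding domain, and is not c-commanded by it → coindexation permitted.
*the diplomats₂* c-commands the pronoun but from outside its binding domain, and is not c-commanded by it → coindexation permitted.
*the delegates₃* c-commands the pronoun within its binding domain → coindexation would violate Principle B.
*the candidates₄*: the pronoun c-commands this R-expression → coindexation would violate Principle C on *the candidates₄*.
*the surgeons₅*: the pronoun c-commands this R-expression → coindexation would violate Principle C on *the surgeons₅*.

{1, 2}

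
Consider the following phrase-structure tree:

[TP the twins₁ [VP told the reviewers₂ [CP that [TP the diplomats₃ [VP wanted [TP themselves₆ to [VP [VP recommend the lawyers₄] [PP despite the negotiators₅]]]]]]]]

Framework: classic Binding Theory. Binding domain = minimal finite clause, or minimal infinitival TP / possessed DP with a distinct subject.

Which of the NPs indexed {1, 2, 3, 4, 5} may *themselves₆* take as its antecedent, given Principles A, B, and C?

{3}

*themselves* is an anaphor, so Principle A applies: it must be bound in its binding domain.
Binding domain of *themselves₆*: the embedded TP, whose subject is the diplomats₃.
*the twins₁* c-commands the anaphor but is outside its binding domain → cannot satisfy Principle A.
*the reviewers₂* c-commands the anaphor but is outside its binding domain → cannot satisfy Principle A.
*the diplomats₃* c-commands the anaphor within its binding domain → licit binder.
*the lawyers₄* does not c-command the anaphor → cannot bind it.
*the negotiators₅* does not c-command the anaphor → cannot bind it.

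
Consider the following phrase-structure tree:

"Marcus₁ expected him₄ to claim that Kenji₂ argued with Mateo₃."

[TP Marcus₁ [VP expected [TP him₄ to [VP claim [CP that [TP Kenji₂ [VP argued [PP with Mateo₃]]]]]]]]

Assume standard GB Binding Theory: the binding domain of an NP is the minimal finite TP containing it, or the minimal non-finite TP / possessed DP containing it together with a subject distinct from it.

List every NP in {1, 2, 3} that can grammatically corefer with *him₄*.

none

*him* is a pronoun, so Principle B applies: it must be free in its binding domain.
Binding domain of *him₄*: the matrix TP, whose subject is Marcus₁.
*Marcus₁* c-commands the pronoun within its binding domain → coindexation would violate Principle B.
*Kenji₂*: the pronoun c-commands this R-expression → coindexation would violate Principle C on *Kenji₂*.
*Mateo₃*: the pronoun c-commands this R-expression → coindexation would violate Principle C on *Mateo₃*.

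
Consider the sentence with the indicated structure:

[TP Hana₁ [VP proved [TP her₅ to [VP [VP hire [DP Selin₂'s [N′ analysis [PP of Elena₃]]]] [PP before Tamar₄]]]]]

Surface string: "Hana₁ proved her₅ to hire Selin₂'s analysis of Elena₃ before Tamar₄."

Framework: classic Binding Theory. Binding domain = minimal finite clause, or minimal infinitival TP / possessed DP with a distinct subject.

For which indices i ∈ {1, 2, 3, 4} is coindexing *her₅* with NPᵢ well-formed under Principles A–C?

*her* is a pronoun, so Principle B applies: it must be free in its binding domain.
Binding domain of *her₅*: the matrix TP, whose subject is Hana₁.
*Hana₁* c-commands the pronoun within its binding domain → coindexation would violate Principle B.
*Selin₂*: the pronoun c-commands this R-expression → coindexation would violate Principle C on *Selin₂*.
*Elena₃*: the pronoun c-commands this R-expression → coindexation would violate Principle C on *Elena₃*.
*Tamar₄*: the pronoun c-commands this R-expression → coindexation would violate Principle C on *Tamar₄*.

none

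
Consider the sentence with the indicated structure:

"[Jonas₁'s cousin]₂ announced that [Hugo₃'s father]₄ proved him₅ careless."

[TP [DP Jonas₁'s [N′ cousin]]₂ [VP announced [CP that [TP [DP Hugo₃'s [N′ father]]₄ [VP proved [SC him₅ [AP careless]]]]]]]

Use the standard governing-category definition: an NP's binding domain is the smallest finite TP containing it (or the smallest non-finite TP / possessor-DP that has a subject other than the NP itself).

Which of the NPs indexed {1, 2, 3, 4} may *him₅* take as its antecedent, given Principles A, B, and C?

*him* is a pronoun, so Principle B applies: it must be free in its binding domain.
Binding domain of *him₅*: the embedded TP, whose subject is [Hugo₃'s father]₄.
*Jonas₁* and the pronoun do not c-command one another → neither Principle B nor Principle C is at stake; coindexation permitted.
*[Jonas₁'s cousin]₂* c-commands the pronoun but from outside its binding domain, and is not c-commanded by it → coindexation permitted.
*Hugo₃* and the pronoun do not c-command one another → neither Principle B nor Principle C is at stake; coindexation permitted.
*[Hugo₃'s father]₄* c-commands the pronoun within its binding domain → coindexation would violate Principle B.

{1, 2, 3}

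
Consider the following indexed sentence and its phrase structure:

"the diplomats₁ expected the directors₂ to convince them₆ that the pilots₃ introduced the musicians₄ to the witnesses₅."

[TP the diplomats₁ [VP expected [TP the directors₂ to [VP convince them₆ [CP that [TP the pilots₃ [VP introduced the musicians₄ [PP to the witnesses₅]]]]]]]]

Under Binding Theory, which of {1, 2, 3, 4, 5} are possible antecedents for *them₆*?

*them* is a pronoun, so Principle B applies: it must be free in its binding domain.
Binding domain of *them₆*: the embedded TP, whose subject is the directors₂.
*the diplomats₁* c-commands the pronoun but from outside its binding domain, and is not c-commanded by it → coindexation permitted.
*the directors₂* c-commands the pronoun within its binding domain → coindexation would violate Principle B.
*the pilots₃*: the pronoun c-commands this R-expression → coindexation would violate Principle C on *the pilots₃*.
*the musicians₄*: the pronoun c-commands this R-expression → coindexation would violate Principle C on *the musicians₄*.
*the witnesses₅*: the pronoun c-commands this R-expression → coindexation would violate Principle C on *the witnesses₅*.

{1}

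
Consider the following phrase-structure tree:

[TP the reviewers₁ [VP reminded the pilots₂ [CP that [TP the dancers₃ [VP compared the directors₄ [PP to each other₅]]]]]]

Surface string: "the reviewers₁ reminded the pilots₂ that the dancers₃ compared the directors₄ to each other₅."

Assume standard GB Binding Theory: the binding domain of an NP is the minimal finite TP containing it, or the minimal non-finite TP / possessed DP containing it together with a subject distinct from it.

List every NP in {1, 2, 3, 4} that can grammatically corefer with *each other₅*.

{3, 4}

*each other* is an anaphor, so Principle A applies: it must be bound in its binding domain.
Binding domain of *each other₅*: the embedded TP, whose subject is the dancers₃.
*the reviewers₁* c-commands the anaphor but is outside its binding domain → cannot satisfy Principle A.
*the pilots₂* c-commands the anaphor but is outside its binding domain → cannot satisfy Principle A.
*the dancers₃* c-commands the anaphor within its binding domain → licit binder.
*the directors₄* c-commands the anaphor within its binding domain → licit binder.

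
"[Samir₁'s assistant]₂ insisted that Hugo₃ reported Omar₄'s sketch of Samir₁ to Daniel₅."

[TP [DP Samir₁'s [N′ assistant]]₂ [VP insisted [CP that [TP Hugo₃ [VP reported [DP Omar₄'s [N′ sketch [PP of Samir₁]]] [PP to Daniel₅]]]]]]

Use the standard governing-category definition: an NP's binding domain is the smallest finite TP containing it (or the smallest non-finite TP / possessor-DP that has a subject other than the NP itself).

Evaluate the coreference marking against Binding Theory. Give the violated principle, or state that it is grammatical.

grammatical

The two coindexed NPs are *Samir₁* and *Samir₁*.
*Samir₁* is an R-expression; no coindexed NP c-commands it, so Principle C holds.
*Samir₁* is an R-expression; *Samir₁* does not c-command it, and no other NP shares its index, so Principle C is satisfied.
All principles are respected.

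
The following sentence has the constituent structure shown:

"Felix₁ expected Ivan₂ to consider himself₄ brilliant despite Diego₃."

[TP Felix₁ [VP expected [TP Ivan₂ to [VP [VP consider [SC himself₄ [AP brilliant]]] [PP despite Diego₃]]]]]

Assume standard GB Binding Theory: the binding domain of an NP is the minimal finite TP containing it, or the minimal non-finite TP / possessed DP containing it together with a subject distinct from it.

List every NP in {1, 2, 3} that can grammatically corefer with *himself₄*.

{2}

*himself* is an anaphor, so Principle A applies: it must be bound in its binding domain.
Binding domain of *himself₄*: the embedded TP, whose subject is Ivan₂.
*Felix₁* c-commands the anaphor but is outside its binding domain → cannot satisfy Principle A.
*Ivan₂* c-commands the anaphor within its binding domain → licit binder.
*Diego₃* does not c-command the anaphor → cannot bind it.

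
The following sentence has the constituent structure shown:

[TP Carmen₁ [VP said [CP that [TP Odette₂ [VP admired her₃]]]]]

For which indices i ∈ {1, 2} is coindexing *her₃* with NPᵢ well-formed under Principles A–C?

{1}

*her* is a pronoun, so Principle B applies: it must be free in its binding domain.
Binding domain of *her₃*: the embedded TP, whose subject is Odette₂.
*Carmen₁* c-commands the pronoun but from outside its binding domain, and is not c-commanded by it → coindexation permitted.
*Odette₂* c-commands the pronoun within its binding domain → coindexation would violate Principle B.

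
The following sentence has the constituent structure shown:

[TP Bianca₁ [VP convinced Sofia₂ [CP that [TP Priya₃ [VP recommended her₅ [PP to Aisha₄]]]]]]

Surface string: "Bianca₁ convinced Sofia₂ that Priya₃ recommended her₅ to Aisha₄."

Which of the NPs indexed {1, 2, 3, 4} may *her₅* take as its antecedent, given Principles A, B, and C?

*her* is a pronoun, so Principle B applies: it must be free in its binding domain.
Binding domain of *her₅*: the embedded TP, whose subject is Priya₃.
*Bianca₁* c-commands the pronoun but from outside its binding domain, and is not c-commanded by it → coindexation permitted.
*Sofia₂* c-commands the pronoun but from outside its binding domain, and is not c-commanded by it → coindexation permitted.
*Priya₃* c-commands the pronoun within its binding domain → coindexation would violate Principle B.
*Aisha₄*: the pronoun c-commands this R-expression → coindexation would violate Principle C on *Aisha₄*.

{1, 2}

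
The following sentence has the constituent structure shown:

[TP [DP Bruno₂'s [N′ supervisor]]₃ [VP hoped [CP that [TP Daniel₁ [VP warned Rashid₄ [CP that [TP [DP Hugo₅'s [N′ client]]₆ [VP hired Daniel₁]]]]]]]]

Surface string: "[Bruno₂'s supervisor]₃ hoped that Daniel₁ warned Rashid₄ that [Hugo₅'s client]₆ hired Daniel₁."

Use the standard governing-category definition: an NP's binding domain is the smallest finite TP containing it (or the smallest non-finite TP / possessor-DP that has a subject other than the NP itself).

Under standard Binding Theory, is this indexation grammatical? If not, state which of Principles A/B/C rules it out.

The two coindexed NPs are *Daniel₁* (the lower occurrence) and *Daniel₁* (the higher occurrence).
*Daniel₁* (the lower occurrence) is an R-expression. Principle C requires it to be free everywhere.
*Daniel₁* (the higher occurrence) c-commands it and carries the same index.
The R-expression is bound → Principle C violation.

Principle C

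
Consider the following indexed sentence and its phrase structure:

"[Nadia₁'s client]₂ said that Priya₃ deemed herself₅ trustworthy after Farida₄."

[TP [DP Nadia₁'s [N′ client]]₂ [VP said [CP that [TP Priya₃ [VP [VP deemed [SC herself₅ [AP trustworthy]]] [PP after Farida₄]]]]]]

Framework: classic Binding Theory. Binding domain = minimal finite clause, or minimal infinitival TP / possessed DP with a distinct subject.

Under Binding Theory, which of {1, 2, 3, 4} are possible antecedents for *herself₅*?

{3}

*herself* is an anaphor, so Principle A applies: it must be bound in its binding domain.
Binding domain of *herself₅*: the embedded TP, whose subject is Priya₃.
*Nadia₁* does not c-command the anaphor → cannot bind it.
*[Nadia₁'s client]₂* c-commands the anaphor but is outside its binding domain → cannot satisfy Principle A.
*Priya₃* c-commands the anaphor within its binding domain → licit binder.
*Farida₄* does not c-command the anaphor → cannot bind it.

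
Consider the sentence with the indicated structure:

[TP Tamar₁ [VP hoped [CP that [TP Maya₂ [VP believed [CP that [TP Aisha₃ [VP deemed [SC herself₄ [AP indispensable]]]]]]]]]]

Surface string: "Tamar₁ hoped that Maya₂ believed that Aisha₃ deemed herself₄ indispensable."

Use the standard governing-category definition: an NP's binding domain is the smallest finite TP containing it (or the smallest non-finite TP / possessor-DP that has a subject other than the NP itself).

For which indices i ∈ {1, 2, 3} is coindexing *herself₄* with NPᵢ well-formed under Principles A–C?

*herself* is an anaphor, so Principle A applies: it must be bound in its binding domain.
Binding domain of *herself₄*: the embedded TP, whose subject is Aisha₃.
*Tamar₁* c-commands the anaphor but is outside its binding domain → cannot satisfy Principle A.
*Maya₂* c-commands the anaphor but is outside its binding domain → cannot satisfy Principle A.
*Aisha₃* c-commands the anaphor within its binding domain → licit binder.

{3}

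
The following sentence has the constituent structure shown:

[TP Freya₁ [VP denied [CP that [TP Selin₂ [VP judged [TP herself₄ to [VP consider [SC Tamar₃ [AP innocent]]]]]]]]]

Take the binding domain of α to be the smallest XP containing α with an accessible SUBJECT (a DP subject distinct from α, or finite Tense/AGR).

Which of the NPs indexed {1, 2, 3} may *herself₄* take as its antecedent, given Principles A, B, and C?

{2}

*herself* is an anaphor, so Principle A applies: it must be bound in its binding domain.
Binding domain of *herself₄*: the embedded TP, whose subject is Selin₂.
*Freya₁* c-commands the anaphor but is outside its binding domain → cannot satisfy Principle A.
*Selin₂* c-commands the anaphor within its binding domain → licit binder.
*Tamar₃* does not c-command the anaphor → cannot bind it.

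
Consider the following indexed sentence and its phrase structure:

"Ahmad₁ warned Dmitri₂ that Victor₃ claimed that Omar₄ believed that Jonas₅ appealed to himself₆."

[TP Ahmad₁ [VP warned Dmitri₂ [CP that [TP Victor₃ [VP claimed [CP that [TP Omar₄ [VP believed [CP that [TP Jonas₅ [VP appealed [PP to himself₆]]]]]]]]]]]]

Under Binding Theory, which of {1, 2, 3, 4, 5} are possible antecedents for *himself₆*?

*himself* is an anaphor, so Principle A applies: it must be bound in its binding domain.
Binding domain of *himself₆*: the embedded TP, whose subject is Jonas₅.
*Ahmad₁* c-commands the anaphor but is outside its binding domain → cannot satisfy Principle A.
*Dmitri₂* c-commands the anaphor but is outside its binding domain → cannot satisfy Principle A.
*Victor₃* c-commands the anaphor but is outside its binding domain → cannot satisfy Principle A.
*Omar₄* c-commands the anaphor but is outside its binding domain → cannot satisfy Principle A.
*Jonas₅* c-commands the anaphor within its binding domain → licit binder.

{5}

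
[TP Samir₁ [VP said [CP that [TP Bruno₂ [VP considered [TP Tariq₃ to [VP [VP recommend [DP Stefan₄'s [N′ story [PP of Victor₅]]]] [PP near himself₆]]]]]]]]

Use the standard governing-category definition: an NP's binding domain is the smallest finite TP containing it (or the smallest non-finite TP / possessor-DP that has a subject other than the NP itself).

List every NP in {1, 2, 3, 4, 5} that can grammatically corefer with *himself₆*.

*himself* is an anaphor, so Principle A applies: it must be bound in its binding domain.
Binding domain of *himself₆*: the embedded TP, whose subject is Tariq₃.
*Samir₁* c-commands the anaphor but is outside its binding domain → cannot satisfy Principle A.
*Bruno₂* c-commands the anaphor but is outside its binding domain → cannot satisfy Principle A.
*Tariq₃* c-commands the anaphor within its binding domain → licit binder.
*Stefan₄* does not c-command the anaphor → cannot bind it.
*Victor₅* does not c-command the anaphor → cannot bind it.

{3}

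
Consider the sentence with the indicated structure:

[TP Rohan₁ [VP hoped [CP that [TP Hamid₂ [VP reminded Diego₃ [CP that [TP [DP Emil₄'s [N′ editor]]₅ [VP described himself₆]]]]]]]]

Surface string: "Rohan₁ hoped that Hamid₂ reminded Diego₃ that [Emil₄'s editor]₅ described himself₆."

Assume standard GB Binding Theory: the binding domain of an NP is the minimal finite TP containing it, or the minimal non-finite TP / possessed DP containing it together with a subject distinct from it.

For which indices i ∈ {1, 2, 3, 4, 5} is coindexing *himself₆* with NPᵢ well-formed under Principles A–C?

*himself* is an anaphor, so Principle A applies: it must be bound in its binding domain.
Binding domain of *himself₆*: the embedded TP, whose subject is [Emil₄'s editor]₅.
*Rohan₁* c-commands the anaphor but is outside its binding domain → cannot satisfy Principle A.
*Hamid₂* c-commands the anaphor but is outside its binding domain → cannot satisfy Principle A.
*Diego₃* c-commands the anaphor but is outside its binding domain → cannot satisfy Principle A.
*Emil₄* does not c-command the anaphor → cannot bind it.
*[Emil₄'s editor]₅* c-commands the anaphor within its binding domain → licit binder.

{5}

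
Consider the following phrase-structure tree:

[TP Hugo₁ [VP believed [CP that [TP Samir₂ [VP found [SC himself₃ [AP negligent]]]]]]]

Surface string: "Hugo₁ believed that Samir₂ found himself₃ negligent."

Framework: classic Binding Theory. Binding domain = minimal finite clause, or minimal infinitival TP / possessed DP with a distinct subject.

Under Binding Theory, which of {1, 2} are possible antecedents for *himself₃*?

{2}

*himself* is an anaphor, so Principle A applies: it must be bound in its binding domain.
Binding domain of *himself₃*: the embedded TP, whose subject is Samir₂.
*Hugo₁* c-commands the anaphor but is outside its binding domain → cannot satisfy Principle A.
*Samir₂* c-commands the anaphor within its binding domain → licit binder.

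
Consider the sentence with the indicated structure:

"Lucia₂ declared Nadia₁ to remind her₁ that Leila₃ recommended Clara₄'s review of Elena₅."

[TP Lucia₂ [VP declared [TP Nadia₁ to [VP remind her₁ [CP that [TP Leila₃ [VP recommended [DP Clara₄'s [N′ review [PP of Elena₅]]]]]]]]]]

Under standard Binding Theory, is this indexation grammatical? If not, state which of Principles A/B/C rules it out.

The two coindexed NPs are *Nadia₁* and *her₁*.
*her₁* is a pronoun. Its binding domain is the embedded TP, whose subject is Nadia₁.
*Nadia₁* c-commands it within that domain and carries the same index.
The pronoun is locally bound → Principle B violation.

Principle B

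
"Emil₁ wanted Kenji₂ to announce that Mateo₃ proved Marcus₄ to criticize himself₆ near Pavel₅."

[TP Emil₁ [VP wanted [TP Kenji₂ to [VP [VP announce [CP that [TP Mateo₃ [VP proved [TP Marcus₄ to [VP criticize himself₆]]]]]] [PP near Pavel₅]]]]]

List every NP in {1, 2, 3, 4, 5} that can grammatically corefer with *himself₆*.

{4}

*himself* is an anaphor, so Principle A applies: it must be bound in its binding domain.
Binding domain of *himself₆*: the embedded TP, whose subject is Marcus₄.
*Emil₁* c-commands the anaphor but is outside its binding domain → cannot satisfy Principle A.
*Kenji₂* c-commands the anaphor but is outside its binding domain → cannot satisfy Principle A.
*Mateo₃* c-commands the anaphor but is outside its binding domain → cannot satisfy Principle A.
*Marcus₄* c-commands the anaphor within its binding domain → licit binder.
*Pavel₅* does not c-command the anaphor → cannot bind it.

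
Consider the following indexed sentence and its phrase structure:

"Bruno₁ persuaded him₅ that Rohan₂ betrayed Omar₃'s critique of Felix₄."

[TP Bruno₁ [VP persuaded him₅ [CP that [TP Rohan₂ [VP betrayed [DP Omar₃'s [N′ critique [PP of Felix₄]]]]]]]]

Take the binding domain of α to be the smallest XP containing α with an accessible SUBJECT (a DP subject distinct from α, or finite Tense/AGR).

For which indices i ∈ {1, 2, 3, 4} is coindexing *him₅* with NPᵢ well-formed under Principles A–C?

*him* is a pronoun, so Principle B applies: it must be free in its binding domain.
Binding domain of *him₅*: the matrix TP, whose subject is Bruno₁.
*Bruno₁* c-commands the pronoun within its binding domain → coindexation would violate Principle B.
*Rohan₂*: the pronoun c-commands this R-expression → coindexation would violate Principle C on *Rohan₂*.
*Omar₃*: the pronoun c-commands this R-expression → coindexation would violate Principle C on *Omar₃*.
*Felix₄*: the pronoun c-commands this R-expression → coindexation would violate Principle C on *Felix₄*.

none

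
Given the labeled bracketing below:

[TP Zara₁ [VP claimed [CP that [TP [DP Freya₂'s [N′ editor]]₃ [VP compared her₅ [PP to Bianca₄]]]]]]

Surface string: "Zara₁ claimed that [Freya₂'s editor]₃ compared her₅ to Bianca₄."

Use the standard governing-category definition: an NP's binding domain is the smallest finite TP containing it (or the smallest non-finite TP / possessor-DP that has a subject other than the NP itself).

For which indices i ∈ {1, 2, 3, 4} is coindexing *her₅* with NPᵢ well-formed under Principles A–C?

{1, 2}

*her* is a pronoun, so Principle B applies: it must be free in its binding domain.
Binding domain of *her₅*: the embedded TP, whose subject is [Freya₂'s editor]₃.
*Zara₁* c-commands the pronoun but from outside its binding domain, and is not c-commanded by it → coindexation permitted.
*Freya₂* and the pronoun do not c-command one another → neither Principle B nor Principle C is at stake; coindexation permitted.
*[Freya₂'s editor]₃* c-commands the pronoun within its binding domain → coindexation would violate Principle B.
*Bianca₄*: the pronoun c-commands this R-expression → coindexation would violate Principle C on *Bianca₄*.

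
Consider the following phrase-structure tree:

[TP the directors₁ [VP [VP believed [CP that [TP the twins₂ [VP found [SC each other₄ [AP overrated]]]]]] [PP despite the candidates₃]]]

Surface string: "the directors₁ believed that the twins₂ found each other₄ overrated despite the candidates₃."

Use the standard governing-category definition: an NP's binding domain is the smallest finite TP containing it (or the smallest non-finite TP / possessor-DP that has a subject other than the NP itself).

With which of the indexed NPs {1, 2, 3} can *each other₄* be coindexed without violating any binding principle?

*each other* is an anaphor, so Principle A applies: it must be bound in its binding domain.
Binding domain of *each other₄*: the embedded TP, whose subject is the twins₂.
*the directors₁* c-commands the anaphor but is outside its binding domain → cannot satisfy Principle A.
*the twins₂* c-commands the anaphor within its binding domain → licit binder.
*the candidates₃* does not c-command the anaphor → cannot bind it.

{2}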